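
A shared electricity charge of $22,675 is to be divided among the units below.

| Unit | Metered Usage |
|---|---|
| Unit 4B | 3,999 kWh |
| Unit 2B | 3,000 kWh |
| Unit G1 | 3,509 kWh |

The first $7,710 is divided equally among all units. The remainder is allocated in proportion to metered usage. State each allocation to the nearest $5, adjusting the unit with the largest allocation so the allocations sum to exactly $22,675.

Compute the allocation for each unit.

Unit 4B: $8,270 | Unit 2B: $6,840 | Unit G1: $7,565

Equal tier: $7,710 ÷ 3 = $2,570 apiece.
Remainder $14,965 by metered usage (total 10,508): Unit 4B 5,695.19 → $5,695; Unit 2B 4,272.46 → $4,270; Unit G1 4,997.35 → $4,995.
Rounding difference +$5 on remainder applied to Unit 4B.
Totals: Unit 4B $2,570 + $5,700 = $8,270; Unit 2B $2,570 + $4,270 = $6,840; Unit G1 $2,570 + $4,995 = $7,565.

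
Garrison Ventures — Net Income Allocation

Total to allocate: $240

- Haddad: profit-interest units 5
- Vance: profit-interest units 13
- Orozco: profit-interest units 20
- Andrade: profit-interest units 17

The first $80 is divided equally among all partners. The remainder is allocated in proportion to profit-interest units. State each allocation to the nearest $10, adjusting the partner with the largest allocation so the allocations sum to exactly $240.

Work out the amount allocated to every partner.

Haddad: $30 | Vance: $60 | Orozco: $80 | Andrade: $70

$80 shared equally gives $20 per partner.
Remainder $160 by profit-interest units (total 55): Haddad 14.55 → $10; Vance 37.82 → $40; Orozco 58.18 → $60; Andrade 49.45 → $50.
Totals: Haddad $20 + $10 = $30; Vance $20 + $40 = $60; Orozco $20 + $60 = $80; Andrade $20 + $50 = $70.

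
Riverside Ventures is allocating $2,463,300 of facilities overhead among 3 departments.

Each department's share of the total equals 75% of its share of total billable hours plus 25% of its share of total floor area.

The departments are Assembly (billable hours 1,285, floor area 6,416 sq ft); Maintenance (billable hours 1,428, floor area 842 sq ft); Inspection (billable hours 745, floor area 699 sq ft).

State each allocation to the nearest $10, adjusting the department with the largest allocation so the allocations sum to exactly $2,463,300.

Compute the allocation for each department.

Assembly: $1,183,090 | Maintenance: $828,090 | Inspection: $452,120

Billable hours total 3,458; floor area total 7,957.
Combined weights (75% billable hours + 25% floor area): Assembly 0.4803; Maintenance 0.3362; Inspection 0.1835.
Raw shares: Assembly 1,183,086.22; Maintenance 828,090.75; Inspection 452,123.03.
Rounded to nearest $10: Assembly $1,183,090; Maintenance $828,090; Inspection $452,120. Sum = $2,463,300.
Rounded total matches; no reconciliation needed.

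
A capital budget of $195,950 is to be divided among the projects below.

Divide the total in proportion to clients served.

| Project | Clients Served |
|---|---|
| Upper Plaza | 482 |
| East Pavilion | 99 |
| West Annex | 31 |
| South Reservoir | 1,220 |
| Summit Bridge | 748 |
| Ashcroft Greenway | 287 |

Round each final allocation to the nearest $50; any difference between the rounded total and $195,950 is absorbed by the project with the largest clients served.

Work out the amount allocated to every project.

Total clients served = 2,867.
Raw shares: Upper Plaza 482/2,867 × $195,950 = 32,943.11; East Pavilion 99/2,867 × $195,950 = 6,766.32; West Annex 31/2,867 × $195,950 = 2,118.75; South Reservoir 1,220/2,867 × $195,950 = 83,382.98; Summit Bridge 748/2,867 × $195,950 = 51,123.33; Ashcroft Greenway 287/2,867 × $195,950 = 19,615.50.
At nearest $50: Upper Plaza $32,950; East Pavilion $6,750; West Annex $2,100; South Reservoir $83,400; Summit Bridge $51,100; Ashcroft Greenway $19,600. Sum = $195,900.
Difference $195,950 − $195,900 = +$50 applied to largest clients served (South Reservoir): South Reservoir becomes $83,450.

Upper Plaza: $32,950; East Pavilion: $6,750; West Annex: $2,100; South Reservoir: $83,450; Summit Bridge: $51,100; Ashcroft Greenway: $19,600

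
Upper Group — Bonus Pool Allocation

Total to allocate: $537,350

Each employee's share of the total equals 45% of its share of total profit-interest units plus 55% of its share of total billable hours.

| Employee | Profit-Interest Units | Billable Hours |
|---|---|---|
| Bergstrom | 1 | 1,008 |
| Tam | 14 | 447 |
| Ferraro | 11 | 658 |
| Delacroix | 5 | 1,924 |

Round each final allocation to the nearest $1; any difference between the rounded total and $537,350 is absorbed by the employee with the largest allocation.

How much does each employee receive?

Totals — profit-interest units 31, billable hours 4,037.
Combined weights (45% profit-interest units + 55% billable hours): Bergstrom 0.1518; Tam 0.2641; Ferraro 0.2493; Delacroix 0.3347.
Proportional shares: Bergstrom 81,594.36; Tam 141,927.56; Ferraro 133,973.82; Delacroix 179,854.26.
At nearest $1: Bergstrom $81,594; Tam $141,928; Ferraro $133,974; Delacroix $179,854. Sum = $537,350.
No rounding difference to absorb.

Bergstrom: $81,594; Tam: $141,928; Ferraro: $133,974; Delacroix: $179,854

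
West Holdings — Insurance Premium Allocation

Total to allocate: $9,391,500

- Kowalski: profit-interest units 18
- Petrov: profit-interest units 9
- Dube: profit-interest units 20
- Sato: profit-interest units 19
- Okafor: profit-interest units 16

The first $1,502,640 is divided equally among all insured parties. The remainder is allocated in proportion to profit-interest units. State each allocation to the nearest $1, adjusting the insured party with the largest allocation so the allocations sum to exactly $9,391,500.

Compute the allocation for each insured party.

Kowalski: $2,032,229 | Petrov: $1,166,378 | Dube: $2,224,640 | Sato: $2,128,435 | Okafor: $1,839,818

$1,502,640 shared equally gives $300,528 per insured party.
Remainder $7,888,860 by profit-interest units (total 82): Kowalski 1,731,700.98 → $1,731,701; Petrov 865,850.49 → $865,850; Dube 1,924,112.20 → $1,924,112; Sato 1,827,906.59 → $1,827,907; Okafor 1,539,289.76 → $1,539,290.
Totals: Kowalski $300,528 + $1,731,701 = $2,032,229; Petrov $300,528 + $865,850 = $1,166,378; Dube $300,528 + $1,924,112 = $2,224,640; Sato $300,528 + $1,827,907 = $2,128,435; Okafor $300,528 + $1,539,290 = $1,839,818.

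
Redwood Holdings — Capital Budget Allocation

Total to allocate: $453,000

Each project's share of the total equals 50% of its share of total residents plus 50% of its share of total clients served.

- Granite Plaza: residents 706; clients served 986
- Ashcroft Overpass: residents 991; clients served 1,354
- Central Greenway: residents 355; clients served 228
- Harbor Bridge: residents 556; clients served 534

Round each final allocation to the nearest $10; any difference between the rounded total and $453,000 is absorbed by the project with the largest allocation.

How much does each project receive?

Granite Plaza: $133,310; Ashcroft Overpass: $184,930; Central Greenway: $47,480; Harbor Bridge: $87,280

Residents total 2,608; clients served total 3,102.
Combined weights (50% residents + 50% clients served): Granite Plaza 0.2943; Ashcroft Overpass 0.4082; Central Greenway 0.1048; Harbor Bridge 0.1927.
Pro-rata amounts: Granite Plaza 133,309.97; Ashcroft Overpass 184,932.10; Central Greenway 47,479.07; Harbor Bridge 87,278.87.
At nearest $10: Granite Plaza $133,310; Ashcroft Overpass $184,930; Central Greenway $47,480; Harbor Bridge $87,280. Sum = $453,000.
No rounding difference to absorb.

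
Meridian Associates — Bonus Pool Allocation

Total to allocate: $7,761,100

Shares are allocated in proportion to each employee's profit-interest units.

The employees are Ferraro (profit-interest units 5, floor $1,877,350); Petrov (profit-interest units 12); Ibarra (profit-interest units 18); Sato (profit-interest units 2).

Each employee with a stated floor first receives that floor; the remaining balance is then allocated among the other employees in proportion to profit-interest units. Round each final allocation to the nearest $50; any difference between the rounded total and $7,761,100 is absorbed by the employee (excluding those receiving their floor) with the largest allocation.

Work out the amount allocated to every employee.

Minimums first: Ferraro $1,877,350. Balance $5,883,750.
Balance split over remaining profit-interest units 32: Petrov 2,206,406.25 → $2,206,400; Ibarra 3,309,609.38 → $3,309,600; Sato 367,734.38 → $367,750.

Ferraro: $1,877,350 | Petrov: $2,206,400 | Ibarra: $3,309,600 | Sato: $367,750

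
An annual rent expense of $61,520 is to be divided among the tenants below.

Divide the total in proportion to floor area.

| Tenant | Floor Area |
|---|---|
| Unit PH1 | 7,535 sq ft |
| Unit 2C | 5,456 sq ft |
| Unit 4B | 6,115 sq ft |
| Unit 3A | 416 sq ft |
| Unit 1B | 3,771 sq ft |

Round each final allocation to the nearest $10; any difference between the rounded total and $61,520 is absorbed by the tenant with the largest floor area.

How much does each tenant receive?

Unit PH1: $19,900 | Unit 2C: $14,410 | Unit 4B: $16,150 | Unit 3A: $1,100 | Unit 1B: $9,960

Floor area total: 7,535 + 5,456 + 6,115 + 416 + 3,771 = 23,293.
Pro-rata amounts: Unit PH1 19,900.97; Unit 2C 14,410.04; Unit 4B 16,150.55; Unit 3A 1,098.71; Unit 1B 9,959.73.
After rounding ($10): Unit PH1 $19,900; Unit 2C $14,410; Unit 4B $16,150; Unit 3A $1,100; Unit 1B $9,960. Sum = $61,520.
Rounded total matches; no reconciliation needed.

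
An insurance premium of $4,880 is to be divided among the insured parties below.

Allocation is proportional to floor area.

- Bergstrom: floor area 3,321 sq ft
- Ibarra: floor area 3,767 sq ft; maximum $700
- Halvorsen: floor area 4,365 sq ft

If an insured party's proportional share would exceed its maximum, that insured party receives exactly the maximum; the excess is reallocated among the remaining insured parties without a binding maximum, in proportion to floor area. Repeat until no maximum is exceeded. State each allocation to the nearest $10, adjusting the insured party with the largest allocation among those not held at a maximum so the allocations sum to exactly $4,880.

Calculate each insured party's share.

Combined floor area = 11,453.
Proportional shares (ignoring caps): Bergstrom 1,415.04; Ibarra 1,605.08; Halvorsen 1,859.88.
Held at cap: Ibarra ($700); balance $4,180 reallocated over remaining floor area 7,686.
Remaining shares: Bergstrom 1,806.11 → $1,810; Halvorsen 2,373.89 → $2,370.

Bergstrom: $1,810; Ibarra: $700; Halvorsen: $2,370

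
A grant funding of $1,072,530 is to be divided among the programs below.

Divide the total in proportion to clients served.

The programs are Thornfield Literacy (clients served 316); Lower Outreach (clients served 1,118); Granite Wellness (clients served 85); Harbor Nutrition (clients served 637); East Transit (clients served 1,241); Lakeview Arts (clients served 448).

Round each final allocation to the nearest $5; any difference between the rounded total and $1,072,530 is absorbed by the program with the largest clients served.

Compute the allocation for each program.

Total clients served = 3,845.
Proportional shares: Thornfield Literacy 316/3,845 × $1,072,530 = 88,145.51; Lower Outreach 1,118/3,845 × $1,072,530 = 311,856.58; Granite Wellness 85/3,845 × $1,072,530 = 23,710.03; Harbor Nutrition 637/3,845 × $1,072,530 = 177,685.72; East Transit 1,241/3,845 × $1,072,530 = 346,166.38; Lakeview Arts 448/3,845 × $1,072,530 = 124,965.78.
Rounded to nearest $5: Thornfield Literacy $88,145; Lower Outreach $311,855; Granite Wellness $23,710; Harbor Nutrition $177,685; East Transit $346,165; Lakeview Arts $124,965. Sum = $1,072,525.
Difference $1,072,530 − $1,072,525 = +$5 applied to largest clients served (East Transit): East Transit becomes $346,170.

Thornfield Literacy: $88,145 | Lower Outreach: $311,855 | Granite Wellness: $23,710 | Harbor Nutrition: $177,685 | East Transit: $346,170 | Lakeview Arts: $124,965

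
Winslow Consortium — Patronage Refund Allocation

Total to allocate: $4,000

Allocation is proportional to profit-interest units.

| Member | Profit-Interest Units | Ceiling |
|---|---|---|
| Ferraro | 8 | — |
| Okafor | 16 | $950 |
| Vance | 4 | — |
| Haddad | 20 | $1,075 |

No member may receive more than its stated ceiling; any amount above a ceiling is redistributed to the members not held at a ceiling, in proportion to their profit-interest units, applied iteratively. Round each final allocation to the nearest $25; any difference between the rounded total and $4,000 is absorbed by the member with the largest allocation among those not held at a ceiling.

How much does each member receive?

Profit-interest units total: 48.
Pro-rata shares before constraints: Ferraro 666.67; Okafor 1,333.33; Vance 333.33; Haddad 1,666.67.
Cap binds for Okafor ($950), Haddad ($1,075); residual $1,975 reallocated over remaining profit-interest units 12.
Redistributed shares: Ferraro 1,316.67 → $1,325; Vance 658.33 → $650.

Ferraro: $1,325 | Okafor: $950 | Vance: $650 | Haddad: $1,075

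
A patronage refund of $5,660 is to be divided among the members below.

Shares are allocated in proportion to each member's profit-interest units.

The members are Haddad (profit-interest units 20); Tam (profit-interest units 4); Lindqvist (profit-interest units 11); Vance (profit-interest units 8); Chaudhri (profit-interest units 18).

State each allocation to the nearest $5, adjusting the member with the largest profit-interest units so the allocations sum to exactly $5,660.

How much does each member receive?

Haddad: $1,860 · Tam: $370 · Lindqvist: $1,020 · Vance: $740 · Chaudhri: $1,670

Combined profit-interest units = 61.
Unrounded shares: Haddad 20/61 × $5,660 = 1,855.74; Tam 4/61 × $5,660 = 371.15; Lindqvist 11/61 × $5,660 = 1,020.66; Vance 8/61 × $5,660 = 742.30; Chaudhri 18/61 × $5,660 = 1,670.16.
After rounding ($5): Haddad $1,855; Tam $370; Lindqvist $1,020; Vance $740; Chaudhri $1,670. Sum = $5,655.
Difference $5,660 − $5,655 = +$5 applied to largest profit-interest units (Haddad): Haddad becomes $1,860.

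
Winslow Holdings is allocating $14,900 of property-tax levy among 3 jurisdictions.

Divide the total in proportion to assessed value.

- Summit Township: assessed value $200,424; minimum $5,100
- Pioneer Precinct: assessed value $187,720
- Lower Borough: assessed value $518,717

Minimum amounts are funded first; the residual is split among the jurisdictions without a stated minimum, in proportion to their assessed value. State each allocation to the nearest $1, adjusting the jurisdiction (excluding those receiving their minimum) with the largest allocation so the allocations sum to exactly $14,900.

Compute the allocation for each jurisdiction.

Fund the minimums — Summit Township $5,100. Remaining pool $9,800.
Remaining pool split over remaining assessed value 706,437: Pioneer Precinct 2,604.13 → $2,604; Lower Borough 7,195.87 → $7,196.

Summit Township: $5,100 · Pioneer Precinct: $2,604 · Lower Borough: $7,196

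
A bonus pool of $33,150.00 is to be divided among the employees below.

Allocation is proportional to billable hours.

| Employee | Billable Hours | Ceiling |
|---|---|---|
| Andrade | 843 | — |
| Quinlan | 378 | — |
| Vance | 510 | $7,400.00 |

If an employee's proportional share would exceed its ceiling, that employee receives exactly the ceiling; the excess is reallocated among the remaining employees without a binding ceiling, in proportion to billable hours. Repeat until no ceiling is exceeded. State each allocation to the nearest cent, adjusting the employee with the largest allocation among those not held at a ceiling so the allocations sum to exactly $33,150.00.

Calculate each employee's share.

Combined billable hours = 1,731.
Unconstrained shares: Andrade 16,144.1075; Quinlan 7,238.9948; Vance 9,766.8977.
Held at cap: Vance ($7,400.00); residual $25,750.00 reallocated over remaining billable hours 1,221.
Shares after redistribution: Andrade 17,778.2555 → $17,778.26; Quinlan 7,971.7445 → $7,971.74.

Andrade: $17,778.26; Quinlan: $7,971.74; Vance: $7,400.00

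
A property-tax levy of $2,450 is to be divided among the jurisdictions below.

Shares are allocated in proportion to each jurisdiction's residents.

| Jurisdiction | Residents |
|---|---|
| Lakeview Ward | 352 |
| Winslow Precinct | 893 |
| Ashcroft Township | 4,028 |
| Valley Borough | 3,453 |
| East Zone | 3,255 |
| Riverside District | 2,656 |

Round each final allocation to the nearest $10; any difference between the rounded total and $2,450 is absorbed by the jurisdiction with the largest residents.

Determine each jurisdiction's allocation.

Total residents = 14,637.
Unrounded shares: Lakeview Ward 352/14,637 × $2,450 = 58.92; Winslow Precinct 893/14,637 × $2,450 = 149.47; Ashcroft Township 4,028/14,637 × $2,450 = 674.22; Valley Borough 3,453/14,637 × $2,450 = 577.98; East Zone 3,255/14,637 × $2,450 = 544.84; Riverside District 2,656/14,637 × $2,450 = 444.57.
After rounding ($10): Lakeview Ward $60; Winslow Precinct $150; Ashcroft Township $670; Valley Borough $580; East Zone $540; Riverside District $440. Sum = $2,440.
Difference $2,450 − $2,440 = +$10 applied to largest residents (Ashcroft Township): Ashcroft Township becomes $680.

Lakeview Ward: $60 · Winslow Precinct: $150 · Ashcroft Township: $680 · Valley Borough: $580 · East Zone: $540 · Riverside District: $440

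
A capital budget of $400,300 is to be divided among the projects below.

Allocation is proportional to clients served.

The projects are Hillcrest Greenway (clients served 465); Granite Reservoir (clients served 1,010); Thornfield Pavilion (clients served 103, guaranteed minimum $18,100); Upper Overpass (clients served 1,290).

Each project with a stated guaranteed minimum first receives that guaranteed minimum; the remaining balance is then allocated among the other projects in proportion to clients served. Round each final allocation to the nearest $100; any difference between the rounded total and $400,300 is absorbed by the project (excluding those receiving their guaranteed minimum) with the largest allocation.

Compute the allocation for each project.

Hillcrest Greenway: $64,300 | Granite Reservoir: $139,600 | Thornfield Pavilion: $18,100 | Upper Overpass: $178,300

Minimums first: Thornfield Pavilion $18,100. Balance $382,200.
Balance split over remaining clients served 2,765: Hillcrest Greenway 64,275.95 → $64,300; Granite Reservoir 139,610.13 → $139,600; Upper Overpass 178,313.92 → $178,300.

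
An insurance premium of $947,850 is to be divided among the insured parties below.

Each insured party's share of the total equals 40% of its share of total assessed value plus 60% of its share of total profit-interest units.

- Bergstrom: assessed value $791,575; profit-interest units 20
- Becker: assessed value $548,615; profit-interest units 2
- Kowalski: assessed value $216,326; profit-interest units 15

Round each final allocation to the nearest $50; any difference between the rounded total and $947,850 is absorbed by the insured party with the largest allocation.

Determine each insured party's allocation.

Bergstrom: $500,250 | Becker: $164,350 | Kowalski: $283,250

Assessed value total 1,556,516; profit-interest units total 37.
Composite weights (40% assessed value + 60% profit-interest units): Bergstrom 0.5277; Becker 0.1734; Kowalski 0.2988.
Unrounded shares: Bergstrom 500,224.60; Becker 164,374.07; Kowalski 283,251.33.
After rounding ($50): Bergstrom $500,200; Becker $164,350; Kowalski $283,250. Sum = $947,800.
Difference $947,850 − $947,800 = +$50 applied to largest allocation (Bergstrom): Bergstrom becomes $500,250.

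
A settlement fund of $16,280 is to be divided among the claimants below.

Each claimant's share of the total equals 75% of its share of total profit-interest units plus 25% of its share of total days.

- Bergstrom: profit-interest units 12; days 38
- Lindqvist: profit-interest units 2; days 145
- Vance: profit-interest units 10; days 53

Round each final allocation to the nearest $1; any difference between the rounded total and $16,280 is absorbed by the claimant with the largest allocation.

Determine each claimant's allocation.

Profit-interest units total 24; days total 236.
Combined weights (75% profit-interest units + 25% days): Bergstrom 0.4153; Lindqvist 0.2161; Vance 0.3686.
Unrounded shares: Bergstrom 6,760.34; Lindqvist 3,518.14; Vance 6,001.53.
After rounding ($1): Bergstrom $6,760; Lindqvist $3,518; Vance $6,002. Sum = $16,280.
Sum already equals the total — no adjustment.

Bergstrom: $6,760 · Lindqvist: $3,518 · Vance: $6,002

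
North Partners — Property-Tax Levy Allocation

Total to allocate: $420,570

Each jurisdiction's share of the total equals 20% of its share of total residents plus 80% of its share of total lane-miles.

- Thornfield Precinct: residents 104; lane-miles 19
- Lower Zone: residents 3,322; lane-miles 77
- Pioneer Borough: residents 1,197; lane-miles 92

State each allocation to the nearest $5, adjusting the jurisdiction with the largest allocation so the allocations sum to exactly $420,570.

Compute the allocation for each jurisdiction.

Totals — residents 4,623, lane-miles 188.
Blended shares (20% residents + 80% lane-miles): Thornfield Precinct 0.0854; Lower Zone 0.4714; Pioneer Borough 0.4433.
Proportional shares: Thornfield Precinct 35,895.78; Lower Zone 198,246.51; Pioneer Borough 186,427.71.
Rounded to nearest $5: Thornfield Precinct $35,895; Lower Zone $198,245; Pioneer Borough $186,430. Sum = $420,570.
No rounding difference to absorb.

Thornfield Precinct: $35,895; Lower Zone: $198,245; Pioneer Borough: $186,430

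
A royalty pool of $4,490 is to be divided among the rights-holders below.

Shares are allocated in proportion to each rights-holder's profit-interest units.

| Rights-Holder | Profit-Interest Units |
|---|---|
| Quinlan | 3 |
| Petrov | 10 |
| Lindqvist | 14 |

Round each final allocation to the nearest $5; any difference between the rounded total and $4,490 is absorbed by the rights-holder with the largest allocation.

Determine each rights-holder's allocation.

Quinlan: $500; Petrov: $1,665; Lindqvist: $2,325

Sum of profit-interest units: 27.
Pro-rata amounts: Quinlan 3/27 × $4,490 = 498.89; Petrov 10/27 × $4,490 = 1,662.96; Lindqvist 14/27 × $4,490 = 2,328.15.
Rounded to nearest $5: Quinlan $500; Petrov $1,665; Lindqvist $2,330. Sum = $4,495.
Difference $4,490 − $4,495 = −$5 applied to largest allocation (Lindqvist): Lindqvist becomes $2,325.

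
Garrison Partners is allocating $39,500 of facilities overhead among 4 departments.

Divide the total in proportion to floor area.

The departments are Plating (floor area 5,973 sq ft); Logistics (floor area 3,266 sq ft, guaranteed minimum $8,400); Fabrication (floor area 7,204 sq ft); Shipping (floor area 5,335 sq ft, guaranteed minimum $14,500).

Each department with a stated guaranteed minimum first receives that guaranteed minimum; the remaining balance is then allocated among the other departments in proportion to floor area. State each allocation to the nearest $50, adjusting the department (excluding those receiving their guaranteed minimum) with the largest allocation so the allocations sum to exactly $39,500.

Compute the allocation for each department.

Plating: $7,500 | Logistics: $8,400 | Fabrication: $9,100 | Shipping: $14,500

Fund the minimums — Logistics $8,400; Shipping $14,500. Remaining pool $16,600.
Remaining pool split over remaining floor area 13,177: Plating 7,524.61 → $7,500; Fabrication 9,075.39 → $9,100.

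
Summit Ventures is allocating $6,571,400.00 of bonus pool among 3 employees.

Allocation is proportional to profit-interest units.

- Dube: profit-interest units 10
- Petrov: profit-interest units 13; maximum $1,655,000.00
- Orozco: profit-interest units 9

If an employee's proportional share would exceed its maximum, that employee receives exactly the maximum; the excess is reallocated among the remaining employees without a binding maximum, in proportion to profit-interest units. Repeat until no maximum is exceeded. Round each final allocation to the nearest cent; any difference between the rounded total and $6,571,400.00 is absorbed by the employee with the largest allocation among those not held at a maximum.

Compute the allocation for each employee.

Dube: $2,587,578.95 · Petrov: $1,655,000.00 · Orozco: $2,328,821.05

Profit-interest units total: 32.
Proportional shares (ignoring caps): Dube 2,053,562.5000; Petrov 2,669,631.2500; Orozco 1,848,206.2500.
Cap binds for Petrov ($1,655,000.00); remaining pool $4,916,400.00 reallocated over remaining profit-interest units 19.
Remaining shares: Dube 2,587,578.9474 → $2,587,578.95; Orozco 2,328,821.0526 → $2,328,821.05.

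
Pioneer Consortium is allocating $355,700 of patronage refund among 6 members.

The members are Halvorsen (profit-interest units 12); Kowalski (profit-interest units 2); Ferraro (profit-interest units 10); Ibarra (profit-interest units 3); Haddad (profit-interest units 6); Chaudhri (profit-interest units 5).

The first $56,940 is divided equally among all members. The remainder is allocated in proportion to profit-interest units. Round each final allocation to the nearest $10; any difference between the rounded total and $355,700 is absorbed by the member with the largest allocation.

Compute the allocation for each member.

First tranche $56,940 split equally: $9,490 each.
Remainder $298,760 by profit-interest units (total 38): Halvorsen 94,345.26 → $94,350; Kowalski 15,724.21 → $15,720; Ferraro 78,621.05 → $78,620; Ibarra 23,586.32 → $23,590; Haddad 47,172.63 → $47,170; Chaudhri 39,310.53 → $39,310.
Totals: Halvorsen $9,490 + $94,350 = $103,840; Kowalski $9,490 + $15,720 = $25,210; Ferraro $9,490 + $78,620 = $88,110; Ibarra $9,490 + $23,590 = $33,080; Haddad $9,490 + $47,170 = $56,660; Chaudhri $9,490 + $39,310 = $48,800.

Halvorsen: $103,840 | Kowalski: $25,210 | Ferraro: $88,110 | Ibarra: $33,080 | Haddad: $56,660 | Chaudhri: $48,800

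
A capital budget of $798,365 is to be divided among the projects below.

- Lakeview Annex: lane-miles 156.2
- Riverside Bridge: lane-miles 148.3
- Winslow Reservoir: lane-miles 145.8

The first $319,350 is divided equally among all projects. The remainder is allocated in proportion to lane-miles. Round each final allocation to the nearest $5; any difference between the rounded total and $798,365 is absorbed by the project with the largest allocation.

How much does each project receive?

Lakeview Annex: $272,615; Riverside Bridge: $264,205; Winslow Reservoir: $261,545

Equal tier: $319,350 ÷ 3 = $106,450 apiece.
Remainder $479,015 by lane-miles (total 450.3): Lakeview Annex 166,160.66 → $166,160; Riverside Bridge 157,756.88 → $157,755; Winslow Reservoir 155,097.46 → $155,095.
Rounding difference +$5 on remainder applied to Lakeview Annex.
Totals: Lakeview Annex $106,450 + $166,165 = $272,615; Riverside Bridge $106,450 + $157,755 = $264,205; Winslow Reservoir $106,450 + $155,095 = $261,545.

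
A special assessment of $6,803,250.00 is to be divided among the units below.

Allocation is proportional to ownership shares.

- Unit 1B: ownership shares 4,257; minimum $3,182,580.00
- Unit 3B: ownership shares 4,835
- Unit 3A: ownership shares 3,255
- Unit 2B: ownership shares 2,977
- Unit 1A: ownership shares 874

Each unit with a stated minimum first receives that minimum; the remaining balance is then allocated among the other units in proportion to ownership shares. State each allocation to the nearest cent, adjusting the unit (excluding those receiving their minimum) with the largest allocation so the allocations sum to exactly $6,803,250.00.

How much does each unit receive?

Unit 1B: $3,182,580.00 | Unit 3B: $1,466,036.30 | Unit 3A: $986,959.29 | Unit 2B: $902,665.99 | Unit 1A: $265,008.42

Minimums first: Unit 1B $3,182,580.00. Balance $3,620,670.00.
Balance split over remaining ownership shares 11,941: Unit 3B 1,466,036.2993 → $1,466,036.30; Unit 3A 986,959.2873 → $986,959.29; Unit 2B 902,665.9903 → $902,665.99; Unit 1A 265,008.4231 → $265,008.42.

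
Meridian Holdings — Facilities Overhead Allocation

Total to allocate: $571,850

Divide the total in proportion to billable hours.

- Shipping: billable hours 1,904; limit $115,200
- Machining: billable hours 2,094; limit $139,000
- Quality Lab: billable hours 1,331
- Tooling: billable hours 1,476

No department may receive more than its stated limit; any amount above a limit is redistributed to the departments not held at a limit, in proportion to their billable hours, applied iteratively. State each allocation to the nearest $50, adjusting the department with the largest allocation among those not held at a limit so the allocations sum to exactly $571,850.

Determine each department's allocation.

Sum of billable hours: 6,805.
Proportional shares (ignoring caps): Shipping 160,000.35; Machining 175,966.77; Quality Lab 111,848.99; Tooling 124,033.89.
Held at cap: Shipping ($115,200), Machining ($139,000); balance $317,650 reallocated over remaining billable hours 2,807.
Redistributed shares: Quality Lab 150,620.64 → $150,600; Tooling 167,029.36 → $167,050.

Shipping: $115,200 | Machining: $139,000 | Quality Lab: $150,600 | Tooling: $167,050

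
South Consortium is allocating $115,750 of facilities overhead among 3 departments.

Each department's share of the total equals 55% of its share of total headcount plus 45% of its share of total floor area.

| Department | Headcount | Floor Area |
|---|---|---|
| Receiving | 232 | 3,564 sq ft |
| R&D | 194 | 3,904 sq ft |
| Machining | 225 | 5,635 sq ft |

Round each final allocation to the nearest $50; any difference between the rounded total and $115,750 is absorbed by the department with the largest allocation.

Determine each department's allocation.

Receiving: $36,850 · R&D: $34,500 · Machining: $44,400

Headcount total 651; floor area total 13,103.
Blended shares (55% headcount + 45% floor area): Receiving 0.3184; R&D 0.2980; Machining 0.3836.
Raw shares: Receiving 36,855.45; R&D 34,490.94; Machining 44,403.62.
At nearest $50: Receiving $36,850; R&D $34,500; Machining $44,400. Sum = $115,750.
No rounding difference to absorb.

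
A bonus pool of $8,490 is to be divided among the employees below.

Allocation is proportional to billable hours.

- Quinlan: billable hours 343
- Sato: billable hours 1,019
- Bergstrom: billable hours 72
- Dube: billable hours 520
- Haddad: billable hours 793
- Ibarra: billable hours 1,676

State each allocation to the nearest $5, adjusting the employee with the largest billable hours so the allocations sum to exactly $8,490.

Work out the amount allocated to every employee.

Quinlan: $660 | Sato: $1,955 | Bergstrom: $140 | Dube: $1,000 | Haddad: $1,520 | Ibarra: $3,215

Total billable hours = 343 + 1,019 + 72 + 520 + 793 + 1,676 = 4,423.
Raw shares: Quinlan 658.39; Sato 1,955.98; Bergstrom 138.20; Dube 998.15; Haddad 1,522.17; Ibarra 3,217.10.
At nearest $5: Quinlan $660; Sato $1,955; Bergstrom $140; Dube $1,000; Haddad $1,520; Ibarra $3,215. Sum = $8,490.
Rounded total matches; no reconciliation needed.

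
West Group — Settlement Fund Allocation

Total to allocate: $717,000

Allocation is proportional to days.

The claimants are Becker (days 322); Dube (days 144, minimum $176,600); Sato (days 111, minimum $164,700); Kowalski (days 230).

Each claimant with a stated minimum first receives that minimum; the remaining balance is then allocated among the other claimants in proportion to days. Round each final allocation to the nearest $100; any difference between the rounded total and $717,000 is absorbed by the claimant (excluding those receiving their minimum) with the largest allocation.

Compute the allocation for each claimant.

Fund the minimums — Dube $176,600; Sato $164,700. Residual $375,700.
Residual split over remaining days 552: Becker 219,158.33 → $219,200; Kowalski 156,541.67 → $156,500.

Becker: $219,200 · Dube: $176,600 · Sato: $164,700 · Kowalski: $156,500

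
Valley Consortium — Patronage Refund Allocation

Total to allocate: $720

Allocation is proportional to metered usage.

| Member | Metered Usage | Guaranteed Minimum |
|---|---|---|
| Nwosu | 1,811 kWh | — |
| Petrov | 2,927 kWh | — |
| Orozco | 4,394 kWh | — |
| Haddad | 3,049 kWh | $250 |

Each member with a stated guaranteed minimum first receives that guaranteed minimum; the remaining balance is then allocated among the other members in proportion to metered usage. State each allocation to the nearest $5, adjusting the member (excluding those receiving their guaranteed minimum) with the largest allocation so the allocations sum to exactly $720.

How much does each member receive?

Nwosu: $95; Petrov: $150; Orozco: $225; Haddad: $250

Guaranteed amounts: Haddad $250. Balance $470.
Balance split over remaining metered usage 9,132: Nwosu 93.21 → $95; Petrov 150.64 → $150; Orozco 226.15 → $225.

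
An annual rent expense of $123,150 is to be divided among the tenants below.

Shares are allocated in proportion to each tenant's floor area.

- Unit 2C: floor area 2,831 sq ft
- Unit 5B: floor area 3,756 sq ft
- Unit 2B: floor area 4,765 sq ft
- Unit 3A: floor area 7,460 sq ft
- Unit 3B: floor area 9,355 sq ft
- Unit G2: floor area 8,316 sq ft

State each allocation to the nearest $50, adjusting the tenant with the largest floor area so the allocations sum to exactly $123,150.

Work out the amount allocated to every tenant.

Unit 2C: $9,550; Unit 5B: $12,700; Unit 2B: $16,100; Unit 3A: $25,200; Unit 3B: $31,550; Unit G2: $28,050

Floor area total: 36,483.
Pro-rata amounts: Unit 2C 2,831/36,483 × $123,150 = 9,556.17; Unit 5B 3,756/36,483 × $123,150 = 12,678.55; Unit 2B 4,765/36,483 × $123,150 = 16,084.47; Unit 3A 7,460/36,483 × $123,150 = 25,181.56; Unit 3B 9,355/36,483 × $123,150 = 31,578.22; Unit G2 8,316/36,483 × $123,150 = 28,071.03.
After rounding ($50): Unit 2C $9,550; Unit 5B $12,700; Unit 2B $16,100; Unit 3A $25,200; Unit 3B $31,600; Unit G2 $28,050. Sum = $123,200.
Difference $123,150 − $123,200 = −$50 applied to largest floor area (Unit 3B): Unit 3B becomes $31,550.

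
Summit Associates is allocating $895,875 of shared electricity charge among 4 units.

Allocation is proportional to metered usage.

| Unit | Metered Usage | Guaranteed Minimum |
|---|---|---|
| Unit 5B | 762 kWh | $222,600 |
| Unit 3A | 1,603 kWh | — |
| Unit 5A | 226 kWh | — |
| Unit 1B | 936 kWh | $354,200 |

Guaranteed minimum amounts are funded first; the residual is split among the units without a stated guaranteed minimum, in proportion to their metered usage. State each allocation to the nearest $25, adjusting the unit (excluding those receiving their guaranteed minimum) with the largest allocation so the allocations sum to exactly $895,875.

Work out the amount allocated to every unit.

Guaranteed amounts: Unit 5B $222,600; Unit 1B $354,200. Residual $319,075.
Residual split over remaining metered usage 1,829: Unit 3A 279,648.56 → $279,650; Unit 5A 39,426.44 → $39,425.

Unit 5B: $222,600 · Unit 3A: $279,650 · Unit 5A: $39,425 · Unit 1B: $354,200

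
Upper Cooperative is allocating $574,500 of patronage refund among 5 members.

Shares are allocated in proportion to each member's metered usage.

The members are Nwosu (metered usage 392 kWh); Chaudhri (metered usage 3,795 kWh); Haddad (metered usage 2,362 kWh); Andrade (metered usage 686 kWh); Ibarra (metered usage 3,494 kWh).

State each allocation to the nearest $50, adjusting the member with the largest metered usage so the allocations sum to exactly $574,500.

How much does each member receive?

Combined metered usage = 10,729.
Proportional shares: Nwosu 392/10,729 × $574,500 = 20,990.21; Chaudhri 3,795/10,729 × $574,500 = 203,208.83; Haddad 2,362/10,729 × $574,500 = 126,476.75; Andrade 686/10,729 × $574,500 = 36,732.87; Ibarra 3,494/10,729 × $574,500 = 187,091.34.
Rounded to nearest $50: Nwosu $21,000; Chaudhri $203,200; Haddad $126,500; Andrade $36,750; Ibarra $187,100. Sum = $574,550.
Difference $574,500 − $574,550 = −$50 applied to largest metered usage (Chaudhri): Chaudhri becomes $203,150.

Nwosu: $21,000 | Chaudhri: $203,150 | Haddad: $126,500 | Andrade: $36,750 | Ibarra: $187,100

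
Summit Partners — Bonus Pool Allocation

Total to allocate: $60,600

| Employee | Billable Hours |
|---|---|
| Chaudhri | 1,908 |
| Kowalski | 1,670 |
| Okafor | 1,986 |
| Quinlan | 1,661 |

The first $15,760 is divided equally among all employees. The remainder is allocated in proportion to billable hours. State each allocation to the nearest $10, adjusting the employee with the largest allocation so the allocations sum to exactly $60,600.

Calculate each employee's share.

Chaudhri: $15,780; Kowalski: $14,300; Okafor: $16,270; Quinlan: $14,250

$15,760 shared equally gives $3,940 per employee.
Remainder $44,840 by billable hours (total 7,225): Chaudhri 11,841.48 → $11,840; Kowalski 10,364.40 → $10,360; Okafor 12,325.57 → $12,330; Quinlan 10,308.55 → $10,310.
Totals: Chaudhri $3,940 + $11,840 = $15,780; Kowalski $3,940 + $10,360 = $14,300; Okafor $3,940 + $12,330 = $16,270; Quinlan $3,940 + $10,310 = $14,250.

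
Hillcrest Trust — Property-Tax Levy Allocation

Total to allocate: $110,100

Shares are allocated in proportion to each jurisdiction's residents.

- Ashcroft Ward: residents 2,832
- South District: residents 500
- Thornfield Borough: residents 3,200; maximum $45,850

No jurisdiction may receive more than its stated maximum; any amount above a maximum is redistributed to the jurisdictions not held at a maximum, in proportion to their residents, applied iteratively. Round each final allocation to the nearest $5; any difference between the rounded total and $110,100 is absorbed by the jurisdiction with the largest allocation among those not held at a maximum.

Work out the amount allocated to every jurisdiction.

Ashcroft Ward: $54,610; South District: $9,640; Thornfield Borough: $45,850

Residents total: 6,532.
Pro-rata shares before constraints: Ashcroft Ward 47,734.72; South District 8,427.74; Thornfield Borough 53,937.54.
Held at cap: Thornfield Borough ($45,850); residual $64,250 reallocated over remaining residents 3,332.
Shares after redistribution: Ashcroft Ward 54,608.64 → $54,610; South District 9,641.36 → $9,640.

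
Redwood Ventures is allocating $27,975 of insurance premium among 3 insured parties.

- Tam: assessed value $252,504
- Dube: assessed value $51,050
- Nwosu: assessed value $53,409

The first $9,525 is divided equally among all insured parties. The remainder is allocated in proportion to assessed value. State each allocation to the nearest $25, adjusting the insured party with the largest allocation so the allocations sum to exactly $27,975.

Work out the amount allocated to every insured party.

$9,525 shared equally gives $3,175 per insured party.
Remainder $18,450 by assessed value (total 356,963): Tam 13,050.93 → $13,050; Dube 2,638.57 → $2,650; Nwosu 2,760.50 → $2,750.
Totals: Tam $3,175 + $13,050 = $16,225; Dube $3,175 + $2,650 = $5,825; Nwosu $3,175 + $2,750 = $5,925.

Tam: $16,225 · Dube: $5,825 · Nwosu: $5,925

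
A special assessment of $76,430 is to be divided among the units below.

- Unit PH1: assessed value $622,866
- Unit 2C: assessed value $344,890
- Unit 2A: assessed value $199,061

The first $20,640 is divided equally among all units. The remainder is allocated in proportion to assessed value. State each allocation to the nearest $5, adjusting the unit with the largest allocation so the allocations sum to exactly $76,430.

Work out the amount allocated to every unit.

First tranche $20,640 split equally: $6,880 each.
Remainder $55,790 by assessed value (total 1,166,817): Unit PH1 29,781.61 → $29,780; Unit 2C 16,490.51 → $16,490; Unit 2A 9,517.87 → $9,520.
Totals: Unit PH1 $6,880 + $29,780 = $36,660; Unit 2C $6,880 + $16,490 = $23,370; Unit 2A $6,880 + $9,520 = $16,400.

Unit PH1: $36,660 · Unit 2C: $23,370 · Unit 2A: $16,400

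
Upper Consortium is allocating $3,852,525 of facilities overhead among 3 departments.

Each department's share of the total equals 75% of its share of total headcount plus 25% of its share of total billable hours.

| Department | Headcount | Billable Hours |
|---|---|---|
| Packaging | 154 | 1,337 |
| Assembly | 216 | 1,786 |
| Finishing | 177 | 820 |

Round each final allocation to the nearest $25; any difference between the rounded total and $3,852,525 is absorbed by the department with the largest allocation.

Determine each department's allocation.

Packaging: $1,140,050 | Assembly: $1,577,225 | Finishing: $1,135,250

Totals — headcount 547, billable hours 3,943.
Composite weights (75% headcount + 25% billable hours): Packaging 0.2959; Assembly 0.4094; Finishing 0.2947.
Proportional shares: Packaging 1,140,047.74; Assembly 1,577,221.92; Finishing 1,135,255.35.
At nearest $25: Packaging $1,140,050; Assembly $1,577,225; Finishing $1,135,250. Sum = $3,852,525.
No rounding difference to absorb.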